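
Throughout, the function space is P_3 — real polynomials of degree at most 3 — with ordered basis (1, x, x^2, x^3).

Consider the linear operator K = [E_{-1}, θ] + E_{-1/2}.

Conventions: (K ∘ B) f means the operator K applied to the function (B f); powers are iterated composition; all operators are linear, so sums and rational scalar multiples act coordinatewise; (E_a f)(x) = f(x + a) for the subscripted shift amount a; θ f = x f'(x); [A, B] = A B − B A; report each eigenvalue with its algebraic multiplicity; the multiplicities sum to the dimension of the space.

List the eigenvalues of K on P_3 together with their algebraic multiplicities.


image of 1: 1
image of x: x - 3/2
image of x^2: x^2 - 3x + 9/4
image of x^3: x^3 - (9/2)x^2 + (27/4)x - 25/8
the matrix is upper triangular; its diagonal is (1, 1, 1, 1)
for a triangular matrix the eigenvalues are the diagonal entries, with algebraic multiplicity their repetition count

λ = 1 (multiplicity 4)


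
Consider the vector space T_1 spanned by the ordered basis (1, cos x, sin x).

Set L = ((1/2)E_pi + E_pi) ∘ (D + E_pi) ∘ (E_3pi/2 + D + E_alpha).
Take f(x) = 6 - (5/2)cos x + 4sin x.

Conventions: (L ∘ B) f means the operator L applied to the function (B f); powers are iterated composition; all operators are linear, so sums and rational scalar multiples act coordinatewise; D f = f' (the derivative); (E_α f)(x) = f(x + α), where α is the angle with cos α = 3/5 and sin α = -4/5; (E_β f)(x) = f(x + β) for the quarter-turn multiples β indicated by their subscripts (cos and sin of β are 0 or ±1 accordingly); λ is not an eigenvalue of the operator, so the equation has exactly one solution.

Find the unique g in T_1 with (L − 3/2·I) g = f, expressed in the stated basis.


the result is g(x) = 4 + (86/51)cos x - (13/51)sin x

write g with unknown coordinates in the stated basis and equate coefficients in (L − 3/2·I) g = f
solving from the highest basis element down gives g = 4 + (86/51)cos x - (13/51)sin x
check: L g = 12 + (1/34)cos x + (123/34)sin x
so L g − 3/2·g = 6 - (5/2)cos x + 4sin x = f ✓


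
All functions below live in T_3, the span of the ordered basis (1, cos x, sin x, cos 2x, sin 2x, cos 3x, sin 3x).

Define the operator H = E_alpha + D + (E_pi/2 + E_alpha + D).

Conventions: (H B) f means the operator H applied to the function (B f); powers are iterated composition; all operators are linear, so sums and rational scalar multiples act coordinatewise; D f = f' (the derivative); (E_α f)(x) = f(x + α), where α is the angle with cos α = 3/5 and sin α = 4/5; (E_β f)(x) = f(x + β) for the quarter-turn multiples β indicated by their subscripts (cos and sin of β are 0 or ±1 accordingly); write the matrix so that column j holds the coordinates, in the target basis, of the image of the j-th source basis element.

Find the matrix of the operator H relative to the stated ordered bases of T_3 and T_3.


image of 1: 3
image of cos x: (6/5)cos x - (23/5)sin x
image of sin x: (23/5)cos x + (6/5)sin x
image of cos 2x: -(39/25)cos 2x - (148/25)sin 2x
image of sin 2x: (148/25)cos 2x - (39/25)sin 2x
image of cos 3x: -(234/125)cos 3x - (713/125)sin 3x
image of sin 3x: (713/125)cos 3x - (234/125)sin 3x
each image's coordinates form column j of the matrix

the matrix is [[3, 0, 0, 0, 0, 0, 0]; [0, 6/5, 23/5, 0, 0, 0, 0]; [0, -23/5, 6/5, 0, 0, 0, 0]; [0, 0, 0, -39/25, 148/25, 0, 0]; [0, 0, 0, -148/25, -39/25, 0, 0]; [0, 0, 0, 0, 0, -234/125, 713/125]; [0, 0, 0, 0, 0, -713/125, -234/125]] (rows listed top to bottom)


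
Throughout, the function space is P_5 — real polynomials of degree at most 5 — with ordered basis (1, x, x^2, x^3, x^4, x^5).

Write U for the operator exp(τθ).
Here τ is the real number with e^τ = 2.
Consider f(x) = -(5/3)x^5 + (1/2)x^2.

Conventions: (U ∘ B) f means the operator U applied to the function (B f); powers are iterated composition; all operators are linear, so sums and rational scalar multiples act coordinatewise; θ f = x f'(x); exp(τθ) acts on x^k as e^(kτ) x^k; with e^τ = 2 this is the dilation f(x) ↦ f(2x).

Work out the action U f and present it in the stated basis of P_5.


the result is g(x) = -(160/3)x^5 + 2x^2

exp(τθ) x^k = e^(kτ) x^k; with e^τ = 2 this sends x^k to 2^k x^k
x^2 ↦ 4 x^2
x^5 ↦ 32 x^5
applying this coordinatewise to f: exp(τθ) f = -(160/3)x^5 + 2x^2


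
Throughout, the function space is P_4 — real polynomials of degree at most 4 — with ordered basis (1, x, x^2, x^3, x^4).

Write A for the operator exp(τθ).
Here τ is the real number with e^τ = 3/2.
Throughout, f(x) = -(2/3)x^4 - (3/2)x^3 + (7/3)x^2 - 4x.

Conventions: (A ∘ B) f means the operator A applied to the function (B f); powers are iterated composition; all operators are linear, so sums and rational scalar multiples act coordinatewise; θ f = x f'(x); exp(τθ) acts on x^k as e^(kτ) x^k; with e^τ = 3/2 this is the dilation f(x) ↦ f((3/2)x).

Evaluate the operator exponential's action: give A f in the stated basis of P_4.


the image equals g(x) = -(27/8)x^4 - (81/16)x^3 + (21/4)x^2 - 6x

exp(τθ) x^k = e^(kτ) x^k; with e^τ = 3/2 this sends x^k to (3/2)^k x^k
x ↦ 3/2 x
x^2 ↦ 9/4 x^2
x^3 ↦ 27/8 x^3
x^4 ↦ 81/16 x^4
applying this coordinatewise to f: exp(τθ) f = -(27/8)x^4 - (81/16)x^3 + (21/4)x^2 - 6x


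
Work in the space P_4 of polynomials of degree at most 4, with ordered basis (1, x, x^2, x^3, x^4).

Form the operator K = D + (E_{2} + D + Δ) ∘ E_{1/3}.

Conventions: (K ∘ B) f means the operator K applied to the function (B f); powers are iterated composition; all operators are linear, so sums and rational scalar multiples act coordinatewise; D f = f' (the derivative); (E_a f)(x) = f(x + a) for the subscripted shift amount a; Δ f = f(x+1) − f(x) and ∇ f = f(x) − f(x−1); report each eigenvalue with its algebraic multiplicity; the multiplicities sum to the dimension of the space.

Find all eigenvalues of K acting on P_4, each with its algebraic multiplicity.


image of 1: 1
image of x: x + 16/3
image of x^2: x^2 + (32/3)x + 70/9
image of x^3: x^3 + 16x^2 + (70/3)x + 415/27
image of x^4: x^4 + (64/3)x^3 + (140/3)x^2 + (1660/27)x + 2668/81
the matrix is upper triangular; its diagonal is (1, 1, 1, 1, 1)
for a triangular matrix the eigenvalues are the diagonal entries, with algebraic multiplicity their repetition count

λ = 1 (multiplicity 5)


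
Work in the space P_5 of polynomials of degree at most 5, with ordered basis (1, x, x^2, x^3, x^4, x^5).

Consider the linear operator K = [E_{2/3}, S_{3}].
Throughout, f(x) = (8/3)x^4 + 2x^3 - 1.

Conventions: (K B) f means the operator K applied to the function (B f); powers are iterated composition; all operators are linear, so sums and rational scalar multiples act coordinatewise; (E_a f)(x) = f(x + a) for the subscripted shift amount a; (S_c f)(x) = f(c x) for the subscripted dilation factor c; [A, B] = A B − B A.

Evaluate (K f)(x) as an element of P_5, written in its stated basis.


S_{3} f = 216x^4 + 54x^3 - 1
E_{2/3} S_{3} f = 216x^4 + 630x^3 + 684x^2 + 328x + 173/3
E_{2/3} f = (8/3)x^4 + (82/9)x^3 + (100/9)x^2 + (472/81)x + 29/243
S_{3} E_{2/3} f = 216x^4 + 246x^3 + 100x^2 + (472/27)x + 29/243
[E_{2/3}, S_{3}] f = 384x^3 + 584x^2 + (8384/27)x + 13984/243

g(x) = 384x^3 + 584x^2 + (8384/27)x + 13984/243


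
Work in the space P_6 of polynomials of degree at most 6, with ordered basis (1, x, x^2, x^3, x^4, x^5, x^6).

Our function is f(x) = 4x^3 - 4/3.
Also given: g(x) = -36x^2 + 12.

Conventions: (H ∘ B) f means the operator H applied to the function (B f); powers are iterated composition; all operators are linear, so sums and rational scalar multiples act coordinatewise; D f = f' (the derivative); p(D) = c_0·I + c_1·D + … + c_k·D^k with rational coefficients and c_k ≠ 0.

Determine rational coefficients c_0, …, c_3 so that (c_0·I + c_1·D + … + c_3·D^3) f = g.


p(D) = -3·D + (1/2)·D^3, i.e. c_0 = 0, c_1 = -3, c_2 = 0, c_3 = 1/2

D^0 f = 4x^3 - 4/3
D^1 f = 12x^2
D^2 f = 24x
D^3 f = 24
matching coefficients of g against c_0 f + c_1 Df + … from the top degree down determines the c_i
solution: c_0 = 0, c_1 = -3, c_2 = 0, c_3 = 1/2


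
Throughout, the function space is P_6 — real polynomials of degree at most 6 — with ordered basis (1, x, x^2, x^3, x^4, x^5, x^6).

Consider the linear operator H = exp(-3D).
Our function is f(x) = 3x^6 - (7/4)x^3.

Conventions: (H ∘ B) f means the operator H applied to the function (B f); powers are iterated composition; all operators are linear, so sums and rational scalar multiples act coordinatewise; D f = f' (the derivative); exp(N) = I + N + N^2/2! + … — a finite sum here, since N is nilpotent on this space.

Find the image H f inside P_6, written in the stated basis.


order-1 term: -54x^5 + (63/4)x^2
order-2 term: 405x^4 - (189/4)x
order-3 term: -1620x^3 + 189/4
order-4 term: 3645x^2
order-5 term: -4374x
order-6 term: 2187
the series for exp(-3D) f terminates at order 6
exp(-3D) f = 3x^6 - 54x^5 + 405x^4 - (6487/4)x^3 + (14643/4)x^2 - (17685/4)x + 8937/4

the result is g(x) = 3x^6 - 54x^5 + 405x^4 - (6487/4)x^3 + (14643/4)x^2 - (17685/4)x + 8937/4


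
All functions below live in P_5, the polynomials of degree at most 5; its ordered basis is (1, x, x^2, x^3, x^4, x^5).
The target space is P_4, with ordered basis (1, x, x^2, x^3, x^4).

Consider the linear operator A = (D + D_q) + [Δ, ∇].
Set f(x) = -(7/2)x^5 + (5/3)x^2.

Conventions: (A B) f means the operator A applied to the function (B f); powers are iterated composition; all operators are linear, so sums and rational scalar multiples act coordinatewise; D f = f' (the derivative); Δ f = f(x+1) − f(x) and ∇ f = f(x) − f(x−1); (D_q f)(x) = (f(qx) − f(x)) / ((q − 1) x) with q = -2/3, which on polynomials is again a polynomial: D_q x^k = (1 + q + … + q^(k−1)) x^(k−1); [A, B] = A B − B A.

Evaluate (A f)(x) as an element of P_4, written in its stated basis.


g(x) = -(1610/81)x^4 + (35/9)x

D f = -(35/2)x^4 + (10/3)x
D_q f = -(385/162)x^4 + (5/9)x
(D + D_q) f = -(1610/81)x^4 + (35/9)x
∇ f = -(35/2)x^4 + 35x^3 - 35x^2 + (125/6)x - 31/6
Δ ∇ f = -70x^3 - 35x + 10/3
Δ f = -(35/2)x^4 - 35x^3 - 35x^2 - (85/6)x - 11/6
∇ Δ f = -70x^3 - 35x + 10/3
[Δ, ∇] f = 0
((D + D_q) + [Δ, ∇]) f = -(1610/81)x^4 + (35/9)x


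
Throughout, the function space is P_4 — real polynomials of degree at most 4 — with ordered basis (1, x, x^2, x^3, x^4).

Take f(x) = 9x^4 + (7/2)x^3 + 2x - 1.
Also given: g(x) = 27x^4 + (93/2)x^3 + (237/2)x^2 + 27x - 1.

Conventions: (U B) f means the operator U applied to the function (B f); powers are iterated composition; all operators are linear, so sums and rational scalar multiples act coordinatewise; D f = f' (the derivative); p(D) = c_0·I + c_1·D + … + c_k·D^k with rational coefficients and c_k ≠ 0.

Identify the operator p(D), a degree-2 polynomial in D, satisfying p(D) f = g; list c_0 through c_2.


D^0 f = 9x^4 + (7/2)x^3 + 2x - 1
D^1 f = 36x^3 + (21/2)x^2 + 2
D^2 f = 108x^2 + 21x
matching coefficients of g against c_0 f + c_1 Df + … from the top degree down determines the c_i
solution: c_0 = 3, c_1 = 1, c_2 = 1

c_0 = 3, c_1 = 1, c_2 = 1


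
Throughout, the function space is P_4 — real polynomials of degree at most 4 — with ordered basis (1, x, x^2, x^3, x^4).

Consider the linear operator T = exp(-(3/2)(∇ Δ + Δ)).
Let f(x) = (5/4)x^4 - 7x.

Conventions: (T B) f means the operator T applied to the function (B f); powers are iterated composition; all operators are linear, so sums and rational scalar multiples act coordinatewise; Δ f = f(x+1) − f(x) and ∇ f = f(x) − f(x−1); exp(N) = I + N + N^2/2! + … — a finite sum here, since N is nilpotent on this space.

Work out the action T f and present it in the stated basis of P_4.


order-1 term: -(15/2)x^3 - (135/4)x^2 - (15/2)x + 39/8
order-2 term: (135/8)x^2 + (405/4)x + 1395/16
order-3 term: -(135/8)x - 1215/16
order-4 term: 405/64
the series for exp(-(3/2)(∇ Δ + Δ)) f terminates at order 4
exp(-(3/2)(∇ Δ + Δ)) f = (5/4)x^4 - (15/2)x^3 - (135/8)x^2 + (559/8)x + 1437/64

g(x) = (5/4)x^4 - (15/2)x^3 - (135/8)x^2 + (559/8)x + 1437/64


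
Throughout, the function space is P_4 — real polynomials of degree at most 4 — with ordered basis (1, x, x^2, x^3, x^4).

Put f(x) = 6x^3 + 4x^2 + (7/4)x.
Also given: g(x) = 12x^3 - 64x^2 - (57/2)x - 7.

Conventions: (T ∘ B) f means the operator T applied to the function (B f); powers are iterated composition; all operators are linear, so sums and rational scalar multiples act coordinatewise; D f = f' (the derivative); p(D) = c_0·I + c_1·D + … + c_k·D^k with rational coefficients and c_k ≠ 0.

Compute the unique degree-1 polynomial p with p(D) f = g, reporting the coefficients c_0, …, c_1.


D^0 f = 6x^3 + 4x^2 + (7/4)x
D^1 f = 18x^2 + 8x + 7/4
matching coefficients of g against c_0 f + c_1 Df + … from the top degree down determines the c_i
solution: c_0 = 2, c_1 = -4

c_0 = 2, c_1 = -4


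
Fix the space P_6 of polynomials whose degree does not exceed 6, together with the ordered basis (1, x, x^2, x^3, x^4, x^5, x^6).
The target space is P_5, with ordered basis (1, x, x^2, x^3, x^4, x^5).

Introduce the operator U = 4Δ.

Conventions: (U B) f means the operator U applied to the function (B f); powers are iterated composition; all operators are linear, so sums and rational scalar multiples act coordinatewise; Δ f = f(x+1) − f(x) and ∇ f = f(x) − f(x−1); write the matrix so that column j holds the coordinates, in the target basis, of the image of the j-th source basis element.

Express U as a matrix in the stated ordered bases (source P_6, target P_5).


the matrix is [[0, 4, 4, 4, 4, 4, 4]; [0, 0, 8, 12, 16, 20, 24]; [0, 0, 0, 12, 24, 40, 60]; [0, 0, 0, 0, 16, 40, 80]; [0, 0, 0, 0, 0, 20, 60]; [0, 0, 0, 0, 0, 0, 24]] (rows listed top to bottom)

image of 1: 0
image of x: 4
image of x^2: 8x + 4
image of x^3: 12x^2 + 12x + 4
image of x^4: 16x^3 + 24x^2 + 16x + 4
image of x^5: 20x^4 + 40x^3 + 40x^2 + 20x + 4
image of x^6: 24x^5 + 60x^4 + 80x^3 + 60x^2 + 24x + 4
each image's coordinates form column j of the matrix


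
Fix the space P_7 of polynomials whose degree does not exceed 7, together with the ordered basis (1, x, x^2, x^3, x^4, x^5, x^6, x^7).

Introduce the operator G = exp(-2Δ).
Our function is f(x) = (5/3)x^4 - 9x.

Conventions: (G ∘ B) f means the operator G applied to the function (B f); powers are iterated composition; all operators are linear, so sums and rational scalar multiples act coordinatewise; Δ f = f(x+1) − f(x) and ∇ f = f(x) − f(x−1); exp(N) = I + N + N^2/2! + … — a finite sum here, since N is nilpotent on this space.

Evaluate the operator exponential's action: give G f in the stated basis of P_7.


the image equals g(x) = (5/3)x^4 - (40/3)x^3 + 20x^2 + (13/3)x + 8

order-1 term: -(40/3)x^3 - 20x^2 - (40/3)x + 44/3
order-2 term: 40x^2 + 80x + 140/3
order-3 term: -(160/3)x - 80
order-4 term: 80/3
the series for exp(-2Δ) f terminates at order 4
exp(-2Δ) f = (5/3)x^4 - (40/3)x^3 + 20x^2 + (13/3)x + 8


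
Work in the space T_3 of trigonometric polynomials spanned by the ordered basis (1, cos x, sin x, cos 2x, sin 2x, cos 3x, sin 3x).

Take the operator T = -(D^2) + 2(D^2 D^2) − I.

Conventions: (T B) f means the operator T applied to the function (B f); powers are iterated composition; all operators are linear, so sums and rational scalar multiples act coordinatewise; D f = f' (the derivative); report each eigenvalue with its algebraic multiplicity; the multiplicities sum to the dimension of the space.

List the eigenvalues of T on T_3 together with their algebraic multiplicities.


λ = -1 (multiplicity 1), λ = 2 (multiplicity 2), λ = 35 (multiplicity 2), λ = 170 (multiplicity 2)

image of 1: -1
image of cos x: 2cos x
image of sin x: 2sin x
image of cos 2x: 35cos 2x
image of sin 2x: 35sin 2x
image of cos 3x: 170cos 3x
image of sin 3x: 170sin 3x
the matrix is diagonal; its diagonal is (-1, 2, 2, 35, 35, 170, 170)
for a triangular matrix the eigenvalues are the diagonal entries, with algebraic multiplicity their repetition count


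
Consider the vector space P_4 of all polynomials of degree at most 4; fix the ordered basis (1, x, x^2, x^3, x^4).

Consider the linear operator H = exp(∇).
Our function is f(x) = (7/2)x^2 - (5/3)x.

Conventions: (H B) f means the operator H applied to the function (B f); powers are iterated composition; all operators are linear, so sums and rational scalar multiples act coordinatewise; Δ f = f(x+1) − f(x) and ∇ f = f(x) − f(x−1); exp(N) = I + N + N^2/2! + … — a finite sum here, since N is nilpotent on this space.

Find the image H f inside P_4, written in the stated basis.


order-1 term: 7x - 31/6
order-2 term: 7/2
the series for exp(∇) f terminates at order 2
exp(∇) f = (7/2)x^2 + (16/3)x - 5/3

g(x) = (7/2)x^2 + (16/3)x - 5/3


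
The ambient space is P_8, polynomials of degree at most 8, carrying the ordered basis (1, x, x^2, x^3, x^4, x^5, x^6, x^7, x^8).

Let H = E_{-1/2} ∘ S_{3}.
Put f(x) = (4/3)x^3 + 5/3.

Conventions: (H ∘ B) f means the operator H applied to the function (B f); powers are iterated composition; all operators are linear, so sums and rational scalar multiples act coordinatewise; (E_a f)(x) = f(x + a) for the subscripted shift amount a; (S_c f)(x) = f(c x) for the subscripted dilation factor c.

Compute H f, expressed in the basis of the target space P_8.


S_{3} f = 36x^3 + 5/3
E_{-1/2} S_{3} f = 36x^3 - 54x^2 + 27x - 17/6

g(x) = 36x^3 - 54x^2 + 27x - 17/6


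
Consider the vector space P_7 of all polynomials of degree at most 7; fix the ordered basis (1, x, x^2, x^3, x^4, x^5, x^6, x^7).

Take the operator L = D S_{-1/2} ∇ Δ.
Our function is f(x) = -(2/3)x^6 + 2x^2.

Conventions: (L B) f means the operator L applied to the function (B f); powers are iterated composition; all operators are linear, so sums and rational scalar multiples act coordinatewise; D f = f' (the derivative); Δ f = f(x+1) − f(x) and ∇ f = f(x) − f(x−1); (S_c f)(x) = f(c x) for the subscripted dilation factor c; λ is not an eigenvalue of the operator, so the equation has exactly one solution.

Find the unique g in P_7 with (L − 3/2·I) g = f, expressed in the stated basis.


the result is g(x) = (4/9)x^6 + (20/9)x^3 - (4/3)x^2 + (40/9)x - 40/9

write g with unknown coordinates in the stated basis and equate coefficients in (L − 3/2·I) g = f
solving from the highest basis element down gives g = (4/9)x^6 + (20/9)x^3 - (4/3)x^2 + (40/9)x - 40/9
check: L g = (10/3)x^3 + (20/3)x - 20/3
so L g − 3/2·g = -(2/3)x^6 + 2x^2 = f ✓


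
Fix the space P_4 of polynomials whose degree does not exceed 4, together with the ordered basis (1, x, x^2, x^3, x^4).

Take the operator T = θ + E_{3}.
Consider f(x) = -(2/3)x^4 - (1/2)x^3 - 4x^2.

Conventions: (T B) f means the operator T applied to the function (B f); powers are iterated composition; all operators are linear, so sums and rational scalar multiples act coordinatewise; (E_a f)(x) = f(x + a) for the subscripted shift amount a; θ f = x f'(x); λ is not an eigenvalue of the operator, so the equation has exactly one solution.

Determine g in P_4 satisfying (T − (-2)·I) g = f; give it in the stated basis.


g(x) = -(2/21)x^4 + (3/28)x^3 + (1/28)x^2 + (201/112)x - 33/112

write g with unknown coordinates in the stated basis and equate coefficients in (T − (-2)·I) g = f
solving from the highest basis element down gives g = -(2/21)x^4 + (3/28)x^3 + (1/28)x^2 + (201/112)x - 33/112
check: T g = -(10/21)x^4 - (5/7)x^3 - (57/14)x^2 - (201/56)x + 33/56
so T g − (-2)·g = -(2/3)x^4 - (1/2)x^3 - 4x^2 = f ✓


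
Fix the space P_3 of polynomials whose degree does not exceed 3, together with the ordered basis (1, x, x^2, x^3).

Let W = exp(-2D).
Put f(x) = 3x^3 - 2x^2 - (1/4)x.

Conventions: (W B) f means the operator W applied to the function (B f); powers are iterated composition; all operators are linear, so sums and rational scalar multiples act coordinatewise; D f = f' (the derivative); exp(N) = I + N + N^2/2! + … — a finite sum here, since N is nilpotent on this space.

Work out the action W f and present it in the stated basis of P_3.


order-1 term: -18x^2 + 8x + 1/2
order-2 term: 36x - 8
order-3 term: -24
the series for exp(-2D) f terminates at order 3
exp(-2D) f = 3x^3 - 20x^2 + (175/4)x - 63/2

the image equals g(x) = 3x^3 - 20x^2 + (175/4)x - 63/2


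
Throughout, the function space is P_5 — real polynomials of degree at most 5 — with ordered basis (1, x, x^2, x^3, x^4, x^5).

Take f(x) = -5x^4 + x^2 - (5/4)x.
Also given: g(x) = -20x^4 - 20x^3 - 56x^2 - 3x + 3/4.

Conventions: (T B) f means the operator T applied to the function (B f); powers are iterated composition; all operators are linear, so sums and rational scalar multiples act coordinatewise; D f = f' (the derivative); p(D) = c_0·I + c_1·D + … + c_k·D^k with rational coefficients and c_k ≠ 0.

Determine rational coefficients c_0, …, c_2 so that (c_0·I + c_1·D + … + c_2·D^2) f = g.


p(D) = 4·I + D + D^2, i.e. c_0 = 4, c_1 = 1, c_2 = 1

D^0 f = -5x^4 + x^2 - (5/4)x
D^1 f = -20x^3 + 2x - 5/4
D^2 f = -60x^2 + 2
matching coefficients of g against c_0 f + c_1 Df + … from the top degree down determines the c_i
solution: c_0 = 4, c_1 = 1, c_2 = 1


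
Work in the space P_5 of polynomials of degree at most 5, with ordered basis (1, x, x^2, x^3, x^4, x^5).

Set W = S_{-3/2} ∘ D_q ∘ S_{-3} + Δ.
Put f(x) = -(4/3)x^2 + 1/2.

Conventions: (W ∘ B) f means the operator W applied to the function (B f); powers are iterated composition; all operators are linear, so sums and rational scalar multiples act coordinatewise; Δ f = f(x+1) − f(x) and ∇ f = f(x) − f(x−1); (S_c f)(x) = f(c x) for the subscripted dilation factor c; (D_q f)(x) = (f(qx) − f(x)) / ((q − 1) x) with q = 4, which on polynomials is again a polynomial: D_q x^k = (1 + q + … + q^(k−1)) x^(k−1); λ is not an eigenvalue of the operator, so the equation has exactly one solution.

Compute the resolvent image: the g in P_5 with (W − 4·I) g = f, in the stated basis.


write g with unknown coordinates in the stated basis and equate coefficients in (W − 4·I) g = f
solving from the highest basis element down gives g = (1/3)x^2 - (131/24)x + 43/16
check: W g = -(131/6)x + 45/4
so W g − 4·g = -(4/3)x^2 + 1/2 = f ✓

g(x) = (1/3)x^2 - (131/24)x + 43/16


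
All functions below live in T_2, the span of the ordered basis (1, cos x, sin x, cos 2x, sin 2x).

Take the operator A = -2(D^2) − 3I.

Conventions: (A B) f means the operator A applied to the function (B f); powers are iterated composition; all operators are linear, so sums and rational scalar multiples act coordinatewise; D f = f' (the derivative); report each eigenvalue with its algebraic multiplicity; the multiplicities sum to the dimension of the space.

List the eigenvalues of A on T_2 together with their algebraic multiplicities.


λ = -3 (multiplicity 1), λ = -1 (multiplicity 2), λ = 5 (multiplicity 2)

image of 1: -3
image of cos x: -cos x
image of sin x: -sin x
image of cos 2x: 5cos 2x
image of sin 2x: 5sin 2x
the matrix is diagonal; its diagonal is (-3, -1, -1, 5, 5)
for a triangular matrix the eigenvalues are the diagonal entries, with algebraic multiplicity their repetition count


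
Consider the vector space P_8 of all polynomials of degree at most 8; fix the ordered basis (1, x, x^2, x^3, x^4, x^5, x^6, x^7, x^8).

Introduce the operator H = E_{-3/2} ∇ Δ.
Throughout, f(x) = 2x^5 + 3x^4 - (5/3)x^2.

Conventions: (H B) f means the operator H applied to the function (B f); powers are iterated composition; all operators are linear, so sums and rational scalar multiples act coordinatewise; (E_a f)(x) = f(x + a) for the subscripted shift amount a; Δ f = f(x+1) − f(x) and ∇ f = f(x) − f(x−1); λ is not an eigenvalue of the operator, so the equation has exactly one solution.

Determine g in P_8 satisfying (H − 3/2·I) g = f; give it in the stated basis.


write g with unknown coordinates in the stated basis and equate coefficients in (H − 3/2·I) g = f
solving from the highest basis element down gives g = -(4/3)x^5 - 2x^4 - (160/9)x^3 + (586/9)x^2 - 152x + 6160/27
check: H g = -(80/3)x^3 + 96x^2 - 228x + 3080/9
so H g − 3/2·g = 2x^5 + 3x^4 - (5/3)x^2 = f ✓

g(x) = -(4/3)x^5 - 2x^4 - (160/9)x^3 + (586/9)x^2 - 152x + 6160/27


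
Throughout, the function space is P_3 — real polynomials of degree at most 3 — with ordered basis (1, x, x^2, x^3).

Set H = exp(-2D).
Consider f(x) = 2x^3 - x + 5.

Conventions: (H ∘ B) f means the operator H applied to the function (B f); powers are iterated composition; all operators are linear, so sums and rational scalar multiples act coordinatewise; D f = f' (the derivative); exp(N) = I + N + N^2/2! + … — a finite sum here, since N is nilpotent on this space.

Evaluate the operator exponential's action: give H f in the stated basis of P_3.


order-1 term: -12x^2 + 2
order-2 term: 24x
order-3 term: -16
the series for exp(-2D) f terminates at order 3
exp(-2D) f = 2x^3 - 12x^2 + 23x - 9

the result is g(x) = 2x^3 - 12x^2 + 23x - 9


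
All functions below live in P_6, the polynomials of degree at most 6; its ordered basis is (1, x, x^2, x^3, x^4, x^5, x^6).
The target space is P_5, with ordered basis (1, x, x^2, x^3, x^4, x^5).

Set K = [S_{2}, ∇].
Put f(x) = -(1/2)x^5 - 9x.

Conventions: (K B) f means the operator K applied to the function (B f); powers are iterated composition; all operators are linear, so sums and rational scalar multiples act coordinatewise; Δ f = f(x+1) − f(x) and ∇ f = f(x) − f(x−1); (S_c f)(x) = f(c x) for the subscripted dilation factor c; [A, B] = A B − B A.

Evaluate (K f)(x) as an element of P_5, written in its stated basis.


∇ f = -(5/2)x^4 + 5x^3 - 5x^2 + (5/2)x - 19/2
S_{2} ∇ f = -40x^4 + 40x^3 - 20x^2 + 5x - 19/2
S_{2} f = -16x^5 - 18x
∇ S_{2} f = -80x^4 + 160x^3 - 160x^2 + 80x - 34
[S_{2}, ∇] f = 40x^4 - 120x^3 + 140x^2 - 75x + 49/2

the result is g(x) = 40x^4 - 120x^3 + 140x^2 - 75x + 49/2


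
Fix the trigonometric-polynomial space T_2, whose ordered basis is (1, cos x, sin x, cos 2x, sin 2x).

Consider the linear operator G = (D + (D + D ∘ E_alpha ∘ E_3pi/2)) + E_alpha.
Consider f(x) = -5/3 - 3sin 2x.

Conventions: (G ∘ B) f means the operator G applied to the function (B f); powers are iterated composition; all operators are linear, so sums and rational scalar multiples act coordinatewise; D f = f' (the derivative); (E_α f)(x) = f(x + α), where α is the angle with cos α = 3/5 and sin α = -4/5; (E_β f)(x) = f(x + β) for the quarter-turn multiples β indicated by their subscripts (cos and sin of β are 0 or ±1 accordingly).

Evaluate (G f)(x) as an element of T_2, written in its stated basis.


D f = -6cos 2x
D f = -6cos 2x
E_3pi/2 f = -5/3 + 3sin 2x
E_alpha E_3pi/2 f = -5/3 - (72/25)cos 2x - (21/25)sin 2x
D E_alpha E_3pi/2 f = -(42/25)cos 2x + (144/25)sin 2x
(D + D ∘ E_alpha ∘ E_3pi/2) f = -(192/25)cos 2x + (144/25)sin 2x
(D + (D + D ∘ E_alpha ∘ E_3pi/2)) f = -(342/25)cos 2x + (144/25)sin 2x
E_alpha f = -5/3 + (72/25)cos 2x + (21/25)sin 2x
((D + (D + D ∘ E_alpha ∘ E_3pi/2)) + E_alpha) f = -5/3 - (54/5)cos 2x + (33/5)sin 2x

the result is g(x) = -5/3 - (54/5)cos 2x + (33/5)sin 2x


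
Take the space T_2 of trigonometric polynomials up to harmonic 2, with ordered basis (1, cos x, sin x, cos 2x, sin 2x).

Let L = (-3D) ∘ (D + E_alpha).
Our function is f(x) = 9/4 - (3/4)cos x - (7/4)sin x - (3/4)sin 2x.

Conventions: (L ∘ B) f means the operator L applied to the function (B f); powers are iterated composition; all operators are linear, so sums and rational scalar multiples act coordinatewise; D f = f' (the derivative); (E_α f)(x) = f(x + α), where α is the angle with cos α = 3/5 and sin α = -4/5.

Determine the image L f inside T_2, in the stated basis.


g(x) = (27/10)cos x - (12/5)sin x - (63/50)cos 2x - (117/25)sin 2x

D f = -(7/4)cos x + (3/4)sin x - (3/2)cos 2x
E_alpha f = 9/4 + (19/20)cos x - (33/20)sin x + (18/25)cos 2x + (21/100)sin 2x
(D + E_alpha) f = 9/4 - (4/5)cos x - (9/10)sin x - (39/50)cos 2x + (21/100)sin 2x
D (D + E_alpha) f = -(9/10)cos x + (4/5)sin x + (21/50)cos 2x + (39/25)sin 2x
(-3D) (D + E_alpha) f = (27/10)cos x - (12/5)sin x - (63/50)cos 2x - (117/25)sin 2x


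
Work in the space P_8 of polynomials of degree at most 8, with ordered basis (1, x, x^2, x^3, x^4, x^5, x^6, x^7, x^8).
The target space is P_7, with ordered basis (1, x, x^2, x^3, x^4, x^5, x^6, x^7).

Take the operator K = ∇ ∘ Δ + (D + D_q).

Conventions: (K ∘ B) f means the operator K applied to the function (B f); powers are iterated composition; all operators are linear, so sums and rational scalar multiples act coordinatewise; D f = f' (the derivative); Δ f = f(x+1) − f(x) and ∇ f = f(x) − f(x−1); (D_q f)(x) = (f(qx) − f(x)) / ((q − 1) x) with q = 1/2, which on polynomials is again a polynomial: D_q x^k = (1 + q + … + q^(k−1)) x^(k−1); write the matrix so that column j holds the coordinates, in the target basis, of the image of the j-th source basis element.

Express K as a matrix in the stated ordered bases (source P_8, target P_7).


image of 1: 0
image of x: 2
image of x^2: (7/2)x + 2
image of x^3: (19/4)x^2 + 6x
image of x^4: (47/8)x^3 + 12x^2 + 2
image of x^5: (111/16)x^4 + 20x^3 + 10x
image of x^6: (255/32)x^5 + 30x^4 + 30x^2 + 2
image of x^7: (575/64)x^6 + 42x^5 + 70x^3 + 14x
image of x^8: (1279/128)x^7 + 56x^6 + 140x^4 + 56x^2 + 2
each image's coordinates form column j of the matrix

the matrix is [[0, 2, 2, 0, 2, 0, 2, 0, 2]; [0, 0, 7/2, 6, 0, 10, 0, 14, 0]; [0, 0, 0, 19/4, 12, 0, 30, 0, 56]; [0, 0, 0, 0, 47/8, 20, 0, 70, 0]; [0, 0, 0, 0, 0, 111/16, 30, 0, 140]; [0, 0, 0, 0, 0, 0, 255/32, 42, 0]; [0, 0, 0, 0, 0, 0, 0, 575/64, 56]; [0, 0, 0, 0, 0, 0, 0, 0, 1279/128]] (rows listed top to bottom)


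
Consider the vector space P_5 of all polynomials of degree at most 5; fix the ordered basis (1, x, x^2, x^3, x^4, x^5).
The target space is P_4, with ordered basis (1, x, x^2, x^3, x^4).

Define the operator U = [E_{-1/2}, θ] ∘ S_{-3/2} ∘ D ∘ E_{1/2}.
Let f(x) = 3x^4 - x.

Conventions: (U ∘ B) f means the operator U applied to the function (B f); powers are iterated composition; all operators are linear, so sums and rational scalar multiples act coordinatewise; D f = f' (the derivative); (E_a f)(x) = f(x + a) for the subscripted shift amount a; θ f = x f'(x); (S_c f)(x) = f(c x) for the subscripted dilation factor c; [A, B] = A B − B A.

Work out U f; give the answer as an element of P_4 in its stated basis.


E_{1/2} f = 3x^4 + 6x^3 + (9/2)x^2 + (1/2)x - 5/16
D E_{1/2} f = 12x^3 + 18x^2 + 9x + 1/2
S_{-3/2} D E_{1/2} f = -(81/2)x^3 + (81/2)x^2 - (27/2)x + 1/2
θ (S_{-3/2} ∘ D ∘ E_{1/2}) f = -(243/2)x^3 + 81x^2 - (27/2)x
E_{-1/2} θ (S_{-3/2} ∘ D ∘ E_{1/2}) f = -(243/2)x^3 + (1053/4)x^2 - (1485/8)x + 675/16
E_{-1/2} (S_{-3/2} ∘ D ∘ E_{1/2}) f = -(81/2)x^3 + (405/4)x^2 - (675/8)x + 359/16
θ E_{-1/2} (S_{-3/2} ∘ D ∘ E_{1/2}) f = -(243/2)x^3 + (405/2)x^2 - (675/8)x
[E_{-1/2}, θ] (S_{-3/2} ∘ D ∘ E_{1/2}) f = (243/4)x^2 - (405/4)x + 675/16

g(x) = (243/4)x^2 - (405/4)x + 675/16


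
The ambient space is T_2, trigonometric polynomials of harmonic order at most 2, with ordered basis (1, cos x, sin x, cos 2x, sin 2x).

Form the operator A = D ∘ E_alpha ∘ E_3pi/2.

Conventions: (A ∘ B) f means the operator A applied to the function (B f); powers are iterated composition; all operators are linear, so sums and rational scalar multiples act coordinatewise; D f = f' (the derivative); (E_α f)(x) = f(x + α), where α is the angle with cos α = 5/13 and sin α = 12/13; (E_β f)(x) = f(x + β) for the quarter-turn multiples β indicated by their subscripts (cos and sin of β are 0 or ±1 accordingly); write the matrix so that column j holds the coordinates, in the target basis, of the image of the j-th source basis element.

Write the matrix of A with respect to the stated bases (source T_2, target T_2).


the matrix is [[0, 0, 0, 0, 0]; [0, 5/13, 12/13, 0, 0]; [0, -12/13, 5/13, 0, 0]; [0, 0, 0, 240/169, 238/169]; [0, 0, 0, -238/169, 240/169]] (rows listed top to bottom)

image of 1: 0
image of cos x: (5/13)cos x - (12/13)sin x
image of sin x: (12/13)cos x + (5/13)sin x
image of cos 2x: (240/169)cos 2x - (238/169)sin 2x
image of sin 2x: (238/169)cos 2x + (240/169)sin 2x
each image's coordinates form column j of the matrix


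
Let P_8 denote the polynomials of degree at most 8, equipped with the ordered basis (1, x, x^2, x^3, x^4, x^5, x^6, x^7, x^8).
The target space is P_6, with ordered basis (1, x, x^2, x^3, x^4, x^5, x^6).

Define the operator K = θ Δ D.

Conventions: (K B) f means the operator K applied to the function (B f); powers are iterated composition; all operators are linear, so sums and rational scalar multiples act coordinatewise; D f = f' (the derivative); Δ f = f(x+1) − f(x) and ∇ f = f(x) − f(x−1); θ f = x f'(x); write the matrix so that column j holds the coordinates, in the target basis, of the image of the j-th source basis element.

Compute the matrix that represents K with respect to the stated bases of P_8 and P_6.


image of 1: 0
image of x: 0
image of x^2: 0
image of x^3: 6x
image of x^4: 24x^2 + 12x
image of x^5: 60x^3 + 60x^2 + 20x
image of x^6: 120x^4 + 180x^3 + 120x^2 + 30x
image of x^7: 210x^5 + 420x^4 + 420x^3 + 210x^2 + 42x
image of x^8: 336x^6 + 840x^5 + 1120x^4 + 840x^3 + 336x^2 + 56x
each image's coordinates form column j of the matrix

the matrix is [[0, 0, 0, 0, 0, 0, 0, 0, 0]; [0, 0, 0, 6, 12, 20, 30, 42, 56]; [0, 0, 0, 0, 24, 60, 120, 210, 336]; [0, 0, 0, 0, 0, 60, 180, 420, 840]; [0, 0, 0, 0, 0, 0, 120, 420, 1120]; [0, 0, 0, 0, 0, 0, 0, 210, 840]; [0, 0, 0, 0, 0, 0, 0, 0, 336]] (rows listed top to bottom)


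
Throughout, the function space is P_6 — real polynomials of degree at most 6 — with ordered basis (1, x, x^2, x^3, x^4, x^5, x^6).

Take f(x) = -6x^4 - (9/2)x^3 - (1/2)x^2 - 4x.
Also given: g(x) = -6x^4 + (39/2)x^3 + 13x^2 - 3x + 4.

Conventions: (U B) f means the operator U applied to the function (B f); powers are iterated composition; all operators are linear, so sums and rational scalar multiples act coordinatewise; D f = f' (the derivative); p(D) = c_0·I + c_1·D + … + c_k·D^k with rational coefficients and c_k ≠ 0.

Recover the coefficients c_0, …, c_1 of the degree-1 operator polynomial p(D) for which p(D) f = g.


p(D) = I − D, i.e. c_0 = 1, c_1 = -1

D^0 f = -6x^4 - (9/2)x^3 - (1/2)x^2 - 4x
D^1 f = -24x^3 - (27/2)x^2 - x - 4
matching coefficients of g against c_0 f + c_1 Df + … from the top degree down determines the c_i
solution: c_0 = 1, c_1 = -1


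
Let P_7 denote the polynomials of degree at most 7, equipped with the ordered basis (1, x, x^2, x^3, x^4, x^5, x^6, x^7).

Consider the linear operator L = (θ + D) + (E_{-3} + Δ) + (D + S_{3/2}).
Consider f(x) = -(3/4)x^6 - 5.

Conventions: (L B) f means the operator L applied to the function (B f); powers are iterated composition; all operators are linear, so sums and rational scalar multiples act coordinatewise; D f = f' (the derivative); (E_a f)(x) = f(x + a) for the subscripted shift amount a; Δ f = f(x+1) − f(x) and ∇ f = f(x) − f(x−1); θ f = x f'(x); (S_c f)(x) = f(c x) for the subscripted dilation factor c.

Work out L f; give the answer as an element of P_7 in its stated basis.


θ f = -(9/2)x^6
D f = -(9/2)x^5
(θ + D) f = -(9/2)x^6 - (9/2)x^5
E_{-3} f = -(3/4)x^6 + (27/2)x^5 - (405/4)x^4 + 405x^3 - (3645/4)x^2 + (2187/2)x - 2207/4
Δ f = -(9/2)x^5 - (45/4)x^4 - 15x^3 - (45/4)x^2 - (9/2)x - 3/4
(E_{-3} + Δ) f = -(3/4)x^6 + 9x^5 - (225/2)x^4 + 390x^3 - (1845/2)x^2 + 1089x - 1105/2
D f = -(9/2)x^5
S_{3/2} f = -(2187/256)x^6 - 5
(D + S_{3/2}) f = -(2187/256)x^6 - (9/2)x^5 - 5
((θ + D) + (E_{-3} + Δ) + (D + S_{3/2})) f = -(3531/256)x^6 - (225/2)x^4 + 390x^3 - (1845/2)x^2 + 1089x - 1115/2

the image equals g(x) = -(3531/256)x^6 - (225/2)x^4 + 390x^3 - (1845/2)x^2 + 1089x - 1115/2


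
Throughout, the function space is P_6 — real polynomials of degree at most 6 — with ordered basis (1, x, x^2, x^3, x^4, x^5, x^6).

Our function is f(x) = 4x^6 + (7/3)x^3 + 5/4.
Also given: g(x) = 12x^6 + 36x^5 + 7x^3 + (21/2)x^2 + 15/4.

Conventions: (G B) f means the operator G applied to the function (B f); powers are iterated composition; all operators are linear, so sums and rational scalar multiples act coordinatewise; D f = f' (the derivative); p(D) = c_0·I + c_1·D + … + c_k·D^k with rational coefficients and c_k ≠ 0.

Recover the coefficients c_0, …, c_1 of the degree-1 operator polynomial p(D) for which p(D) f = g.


p(D) = 3·I + (3/2)·D, i.e. c_0 = 3, c_1 = 3/2

D^0 f = 4x^6 + (7/3)x^3 + 5/4
D^1 f = 24x^5 + 7x^2
matching coefficients of g against c_0 f + c_1 Df + … from the top degree down determines the c_i
solution: c_0 = 3, c_1 = 3/2


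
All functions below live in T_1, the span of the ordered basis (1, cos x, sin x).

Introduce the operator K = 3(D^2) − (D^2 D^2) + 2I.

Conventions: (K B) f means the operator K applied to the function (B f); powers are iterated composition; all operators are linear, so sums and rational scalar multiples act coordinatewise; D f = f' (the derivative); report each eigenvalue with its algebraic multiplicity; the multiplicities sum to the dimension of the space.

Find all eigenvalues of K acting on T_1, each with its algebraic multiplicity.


image of 1: 2
image of cos x: -2cos x
image of sin x: -2sin x
the matrix is diagonal; its diagonal is (2, -2, -2)
for a triangular matrix the eigenvalues are the diagonal entries, with algebraic multiplicity their repetition count

λ = -2 (multiplicity 2), λ = 2 (multiplicity 1)


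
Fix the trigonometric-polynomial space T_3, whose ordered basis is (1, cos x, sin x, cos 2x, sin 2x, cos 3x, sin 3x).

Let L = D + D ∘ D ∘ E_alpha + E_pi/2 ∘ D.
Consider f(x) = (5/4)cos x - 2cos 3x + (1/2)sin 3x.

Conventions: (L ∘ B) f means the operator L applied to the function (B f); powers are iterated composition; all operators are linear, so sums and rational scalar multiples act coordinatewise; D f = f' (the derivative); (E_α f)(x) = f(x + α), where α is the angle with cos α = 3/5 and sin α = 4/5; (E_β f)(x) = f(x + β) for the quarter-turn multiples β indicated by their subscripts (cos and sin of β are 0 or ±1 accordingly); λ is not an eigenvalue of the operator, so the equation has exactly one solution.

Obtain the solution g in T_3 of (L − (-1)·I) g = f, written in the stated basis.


g(x) = -(15/8)cos x + (5/8)sin x - (6191/38596)cos 3x + (1637/38596)sin 3x

write g with unknown coordinates in the stated basis and equate coefficients in (L − (-1)·I) g = f
solving from the highest basis element down gives g = -(15/8)cos x + (5/8)sin x - (6191/38596)cos 3x + (1637/38596)sin 3x
check: L g = (25/8)cos x - (5/8)sin x - (71001/38596)cos 3x + (17661/38596)sin 3x
so L g − (-1)·g = (5/4)cos x - 2cos 3x + (1/2)sin 3x = f ✓


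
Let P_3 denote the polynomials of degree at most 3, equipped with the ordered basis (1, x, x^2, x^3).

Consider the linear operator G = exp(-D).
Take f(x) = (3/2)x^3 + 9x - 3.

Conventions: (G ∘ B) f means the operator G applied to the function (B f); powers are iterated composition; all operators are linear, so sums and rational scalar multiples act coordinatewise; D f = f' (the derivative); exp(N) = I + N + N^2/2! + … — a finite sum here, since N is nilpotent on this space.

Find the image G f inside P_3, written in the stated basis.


order-1 term: -(9/2)x^2 - 9
order-2 term: (9/2)x
order-3 term: -3/2
the series for exp(-D) f terminates at order 3
exp(-D) f = (3/2)x^3 - (9/2)x^2 + (27/2)x - 27/2

the image equals g(x) = (3/2)x^3 - (9/2)x^2 + (27/2)x - 27/2


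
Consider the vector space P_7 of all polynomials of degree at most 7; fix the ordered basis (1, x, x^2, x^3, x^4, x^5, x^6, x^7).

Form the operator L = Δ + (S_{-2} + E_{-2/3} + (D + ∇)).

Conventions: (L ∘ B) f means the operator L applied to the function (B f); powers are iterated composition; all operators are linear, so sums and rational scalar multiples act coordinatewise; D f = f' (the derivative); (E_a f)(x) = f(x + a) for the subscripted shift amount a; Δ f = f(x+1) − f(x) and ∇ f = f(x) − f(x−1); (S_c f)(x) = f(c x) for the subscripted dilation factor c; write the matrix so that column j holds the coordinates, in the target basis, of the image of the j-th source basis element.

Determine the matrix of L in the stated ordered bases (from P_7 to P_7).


image of 1: 2
image of x: -x + 7/3
image of x^2: 5x^2 + (14/3)x + 4/9
image of x^3: -7x^3 + 7x^2 + (4/3)x + 46/27
image of x^4: 17x^4 + (28/3)x^3 + (8/3)x^2 + (184/27)x + 16/81
image of x^5: -31x^5 + (35/3)x^4 + (40/9)x^3 + (460/27)x^2 + (80/81)x + 454/243
image of x^6: 65x^6 + 14x^5 + (20/3)x^4 + (920/27)x^3 + (80/27)x^2 + (908/81)x + 64/729
image of x^7: -127x^7 + (49/3)x^6 + (28/3)x^5 + (1610/27)x^4 + (560/81)x^3 + (3178/81)x^2 + (448/729)x + 4246/2187
each image's coordinates form column j of the matrix

the matrix is [[2, 7/3, 4/9, 46/27, 16/81, 454/243, 64/729, 4246/2187]; [0, -1, 14/3, 4/3, 184/27, 80/81, 908/81, 448/729]; [0, 0, 5, 7, 8/3, 460/27, 80/27, 3178/81]; [0, 0, 0, -7, 28/3, 40/9, 920/27, 560/81]; [0, 0, 0, 0, 17, 35/3, 20/3, 1610/27]; [0, 0, 0, 0, 0, -31, 14, 28/3]; [0, 0, 0, 0, 0, 0, 65, 49/3]; [0, 0, 0, 0, 0, 0, 0, -127]] (rows listed top to bottom)
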